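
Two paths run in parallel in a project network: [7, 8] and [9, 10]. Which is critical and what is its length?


Path A: 7 + 8 = 15
Path B: 9 + 10 = 19
Critical path = longest = max(15, 19)
= 19 (Path B)


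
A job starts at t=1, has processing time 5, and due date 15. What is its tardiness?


Completion = start + processing = 1 + 5 = 6
Tardiness = max(0, C - d) = max(0, 6 - 15)
= max(0, -9)
= 0


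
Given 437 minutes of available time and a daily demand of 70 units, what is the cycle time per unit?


Cycle time = available time / demand
= 437 / 70
= 6.24 min/unit


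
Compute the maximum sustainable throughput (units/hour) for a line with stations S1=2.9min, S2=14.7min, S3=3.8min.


Bottleneck = longest station time
Station times: [2.9, 14.7, 3.8]
Max = 14.7 min
Rate = 60 / 14.7
= 4.08 units/hour (bottleneck: 14.7min)


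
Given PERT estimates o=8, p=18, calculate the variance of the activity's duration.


σ² = ((p - o) / 6)² = (p - o)² / 36
= (18 - 8)² / 36
= 10² / 36
= 100 / 36
= 2.7778


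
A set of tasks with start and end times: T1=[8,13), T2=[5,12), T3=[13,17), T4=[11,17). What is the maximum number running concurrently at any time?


Check each time point for overlaps:
  t=11: 3 tasks active (T1, T2, T4)
Max concurrent = 3


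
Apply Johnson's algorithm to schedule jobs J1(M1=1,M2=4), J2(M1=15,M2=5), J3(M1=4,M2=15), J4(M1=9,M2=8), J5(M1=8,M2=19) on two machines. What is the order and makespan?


Johnson's rule:
Group 1 (M1≤M2, sort by M1): ['J1', 'J3', 'J5']
Group 2 (M1>M2, sort desc M2): ['J4', 'J2']
Sequence: J1 → J3 → J5 → J4 → J2
Makespan calculation:
  J1: M1 done=1, M2 done=5
  J3: M1 done=5, M2 done=20
  J5: M1 done=13, M2 done=39
  J4: M1 done=22, M2 done=47
  J2: M1 done=37, M2 done=52
= Sequence: J1 → J3 → J5 → J4 → J2, Makespan: 52


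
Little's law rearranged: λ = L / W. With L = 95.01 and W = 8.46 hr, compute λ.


Little's law: L = λW → λ = L / W
= 95.01 / 8.46
= 11.23 per hour


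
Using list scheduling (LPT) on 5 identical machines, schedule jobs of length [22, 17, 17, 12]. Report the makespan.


Jobs (LPT sorted): [22, 17, 17, 12]
Machines: 5
  J=22 → Machine 1 (load: 0+22=22)
  J=17 → Machine 2 (load: 0+17=17)
  J=17 → Machine 3 (load: 0+17=17)
  J=12 → Machine 4 (load: 0+12=12)
Machine loads: [22, 17, 17, 12, 0]
Makespan = max = 22 time units


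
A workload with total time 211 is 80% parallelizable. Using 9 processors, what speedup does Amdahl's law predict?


Amdahl's law: T_p = T × ((1-p) + p/N)
= 211 × ((1-0.8) + 0.8/9)
= 211 × (0.20 + 0.0889)
= 211 × 0.2889
= 60.96
Speedup = 211/60.96
= 3.46×


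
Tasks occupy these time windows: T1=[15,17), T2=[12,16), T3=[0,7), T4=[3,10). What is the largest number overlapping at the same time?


Check each time point for overlaps:
  t=3: 2 tasks active (T3, T4)
Max concurrent = 2


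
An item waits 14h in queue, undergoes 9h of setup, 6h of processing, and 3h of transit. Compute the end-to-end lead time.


Lead time = queue + setup + processing + transit
= 14 + 9 + 6 + 3
= 32 hours


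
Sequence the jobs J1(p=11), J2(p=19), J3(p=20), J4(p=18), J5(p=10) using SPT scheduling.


SPT: sort by shortest processing time
  J5: p=10
  J1: p=11
  J4: p=18
  J2: p=19
  J3: p=20
Order: J5 → J1 → J4 → J2 → J3


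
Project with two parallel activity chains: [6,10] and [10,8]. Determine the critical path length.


Path A: 6 + 10 = 16
Path B: 10 + 8 = 18
Critical path = longest = max(16, 18)
= 18 (Path B)


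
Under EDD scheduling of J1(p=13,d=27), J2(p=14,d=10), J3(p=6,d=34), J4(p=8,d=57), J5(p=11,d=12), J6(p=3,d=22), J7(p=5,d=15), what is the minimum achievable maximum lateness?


EDD order: J2 → J5 → J7 → J6 → J1 → J3 → J4
Completion and lateness:
  J2: C=14, d=10, L=14-10=4
  J5: C=25, d=12, L=25-12=13
  J7: C=30, d=15, L=30-15=15
  J6: C=33, d=22, L=33-22=11
  J1: C=46, d=27, L=46-27=19
  J3: C=52, d=34, L=52-34=18
  J4: C=60, d=57, L=60-57=3
Lmax = max(4, 13, 15, 11, 19, 18, 3)
= 19


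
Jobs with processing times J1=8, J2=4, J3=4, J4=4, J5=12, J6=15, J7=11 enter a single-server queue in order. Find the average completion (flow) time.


Completion times:
  J1: completes at 8
  J2: completes at 12
  J3: completes at 16
  J4: completes at 20
  J5: completes at 32
  J6: completes at 47
  J7: completes at 58
Sum = 193
Average = 193/7
= 27.57


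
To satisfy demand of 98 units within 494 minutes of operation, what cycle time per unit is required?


Cycle time = available time / demand
= 494 / 98
= 5.04 min/unit


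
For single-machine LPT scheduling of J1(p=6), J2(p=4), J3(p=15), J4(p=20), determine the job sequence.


LPT: sort by longest processing time first
  J4: p=20
  J3: p=15
  J1: p=6
  J2: p=4
Order: J4 → J3 → J1 → J2


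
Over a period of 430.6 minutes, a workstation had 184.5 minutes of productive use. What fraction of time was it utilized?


Utilization = busy / total × 100
= 184.5 / 430.6 × 100
= 42.8%


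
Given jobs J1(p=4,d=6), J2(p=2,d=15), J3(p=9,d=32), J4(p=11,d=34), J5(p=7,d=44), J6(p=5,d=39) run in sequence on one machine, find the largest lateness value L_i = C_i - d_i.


Lateness per job (L = C - d):
  J1: C=4, d=6, L=-2
  J2: C=6, d=15, L=-9
  J3: C=15, d=32, L=-17
  J4: C=26, d=34, L=-8
  J5: C=33, d=44, L=-11
  J6: C=38, d=39, L=-1
Lmax = max(-2, -9, -17, -8, -11, -1)
= -1


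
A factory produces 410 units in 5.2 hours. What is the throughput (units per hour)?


Throughput = units / time
= 410 / 5.2
= 78.8 units/hour


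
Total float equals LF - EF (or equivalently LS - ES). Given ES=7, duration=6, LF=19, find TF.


EF = ES + duration = 7 + 6 = 13
LS = LF - duration = 19 - 6 = 13
Total Float = LF - EF = 19 - 13
(or LS - ES = 13 - 7)
= 6


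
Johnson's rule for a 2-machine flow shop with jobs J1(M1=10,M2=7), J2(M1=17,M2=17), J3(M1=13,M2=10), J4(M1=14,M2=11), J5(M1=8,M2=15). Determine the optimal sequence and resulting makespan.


Johnson's rule:
Group 1 (M1≤M2, sort by M1): ['J5', 'J2']
Group 2 (M1>M2, sort desc M2): ['J4', 'J3', 'J1']
Sequence: J5 → J2 → J4 → J3 → J1
Makespan calculation:
  J5: M1 done=8, M2 done=23
  J2: M1 done=25, M2 done=42
  J4: M1 done=39, M2 done=53
  J3: M1 done=52, M2 done=63
  J1: M1 done=62, M2 done=70
= Sequence: J5 → J2 → J4 → J3 → J1, Makespan: 70


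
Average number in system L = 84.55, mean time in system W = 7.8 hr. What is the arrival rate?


Little's law: L = λW → λ = L / W
= 84.55 / 7.8
= 10.84 per hour


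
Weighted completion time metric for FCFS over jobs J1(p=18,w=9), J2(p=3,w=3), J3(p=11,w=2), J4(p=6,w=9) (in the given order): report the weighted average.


Completion times:
  J1: C=18, w×C=9×18=162
  J2: C=21, w×C=3×21=63
  J3: C=32, w×C=2×32=64
  J4: C=38, w×C=9×38=342
Sum w×C = 631
Sum w = 23
Weighted avg = 631/23
= 27.43


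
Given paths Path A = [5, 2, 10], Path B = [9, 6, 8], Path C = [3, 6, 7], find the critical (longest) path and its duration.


Path A: 5 + 2 + 10 = 17
Path B: 9 + 6 + 8 = 23
Path C: 3 + 6 + 7 = 16
Critical path = longest = max(17, 23, 16)
= 23 (Path B)


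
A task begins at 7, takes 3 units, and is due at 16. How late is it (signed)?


Completion = 7 + 3 = 10
Lateness = C - d = 10 - 16
= -6


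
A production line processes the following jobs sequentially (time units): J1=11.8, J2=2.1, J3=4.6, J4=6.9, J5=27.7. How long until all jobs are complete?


Sequential makespan: sum all processing times
= 11.8 + 2.1 + 4.6 + 6.9 + 27.7
= 53.1 time units


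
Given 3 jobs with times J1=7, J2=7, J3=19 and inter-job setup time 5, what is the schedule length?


Makespan = Σ processing + (n-1) × setup
= (7 + 7 + 19) + (3-1)×5
= 33 + 10
= 43 time units


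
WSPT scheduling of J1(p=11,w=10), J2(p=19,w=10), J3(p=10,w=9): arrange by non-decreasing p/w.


WSPT (Smith's rule): sort by p/w ascending
  J1: p/w = 11/10 = 1.100
  J3: p/w = 10/9 = 1.111
  J2: p/w = 19/10 = 1.900
Order: J1 → J3 → J2


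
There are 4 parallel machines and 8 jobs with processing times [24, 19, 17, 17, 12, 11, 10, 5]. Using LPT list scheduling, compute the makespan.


Jobs (LPT sorted): [24, 19, 17, 17, 12, 11, 10, 5]
Machines: 4
  J=24 → Machine 1 (load: 0+24=24)
  J=19 → Machine 2 (load: 0+19=19)
  J=17 → Machine 3 (load: 0+17=17)
  J=17 → Machine 4 (load: 0+17=17)
  J=12 → Machine 3 (load: 17+12=29)
  J=11 → Machine 4 (load: 17+11=28)
  J=10 → Machine 2 (load: 19+10=29)
  J=5 → Machine 1 (load: 24+5=29)
Machine loads: [29, 29, 29, 28]
Makespan = max = 29 time units


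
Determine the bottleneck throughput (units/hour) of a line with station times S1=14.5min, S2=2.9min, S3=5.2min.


Bottleneck = longest station time
Station times: [14.5, 2.9, 5.2]
Max = 14.5 min
Rate = 60 / 14.5
= 4.14 units/hour (bottleneck: 14.5min)


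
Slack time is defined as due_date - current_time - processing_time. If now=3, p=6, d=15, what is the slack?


Slack = due - current_time - processing
= 15 - 3 - 6
= 6


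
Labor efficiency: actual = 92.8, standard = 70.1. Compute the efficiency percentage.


Efficiency = (actual / standard) × 100
= (92.8 / 70.1) × 100
= 132.4%


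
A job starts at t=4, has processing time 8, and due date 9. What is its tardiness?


Completion = start + processing = 4 + 8 = 12
Tardiness = max(0, C - d) = max(0, 12 - 9)
= max(0, 3)
= 3


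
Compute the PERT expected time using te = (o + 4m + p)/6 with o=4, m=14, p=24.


te = (o + 4m + p) / 6
= (4 + 4×14 + 24) / 6
= (4 + 56 + 24) / 6
= 84 / 6
= 14.00


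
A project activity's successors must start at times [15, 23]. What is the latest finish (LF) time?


LF = min of all successor start times
Successors start at: [15, 23]
LF = min(15, 23)
= 15


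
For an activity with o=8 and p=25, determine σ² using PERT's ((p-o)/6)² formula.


σ² = ((p - o) / 6)² = (p - o)² / 36
= (25 - 8)² / 36
= 17² / 36
= 289 / 36
= 8.0278


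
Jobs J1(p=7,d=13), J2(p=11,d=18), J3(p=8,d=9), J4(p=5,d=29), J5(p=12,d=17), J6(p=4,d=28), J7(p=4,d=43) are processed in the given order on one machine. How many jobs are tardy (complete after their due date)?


Completion vs due date:
  J1: C=7, d=13 → on time
  J2: C=18, d=18 → on time
  J3: C=26, d=9 → TARDY
  J4: C=31, d=29 → TARDY
  J5: C=43, d=17 → TARDY
  J6: C=47, d=28 → TARDY
  J7: C=51, d=43 → TARDY
Tardy jobs: J3, J4, J5, J6, J7
Count = 5


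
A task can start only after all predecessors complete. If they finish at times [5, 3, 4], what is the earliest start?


ES = max of all predecessor completion times
Predecessors: [5, 3, 4]
ES = max(5, 3, 4)
= 5


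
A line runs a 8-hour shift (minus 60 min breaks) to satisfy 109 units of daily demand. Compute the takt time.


Available = 8×60 - 60 = 420 min
Takt time = 420 / 109
= 3.85 min/unit


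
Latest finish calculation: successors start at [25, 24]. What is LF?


LF = min of all successor start times
Successors start at: [25, 24]
LF = min(25, 24)
= 24


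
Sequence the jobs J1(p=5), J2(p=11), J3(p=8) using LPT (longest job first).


LPT: sort by longest processing time first
  J2: p=11
  J3: p=8
  J1: p=5
Order: J2 → J3 → J1


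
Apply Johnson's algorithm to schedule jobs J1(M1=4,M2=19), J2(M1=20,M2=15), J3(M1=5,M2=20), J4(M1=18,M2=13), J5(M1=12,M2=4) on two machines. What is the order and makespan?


Johnson's rule:
Group 1 (M1≤M2, sort by M1): ['J1', 'J3']
Group 2 (M1>M2, sort desc M2): ['J2', 'J4', 'J5']
Sequence: J1 → J3 → J2 → J4 → J5
Makespan calculation:
  J1: M1 done=4, M2 done=23
  J3: M1 done=9, M2 done=43
  J2: M1 done=29, M2 done=58
  J4: M1 done=47, M2 done=71
  J5: M1 done=59, M2 done=75
= Sequence: J1 → J3 → J2 → J4 → J5, Makespan: 75


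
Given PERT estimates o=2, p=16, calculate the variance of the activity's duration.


σ² = ((p - o) / 6)² = (p - o)² / 36
= (16 - 2)² / 36
= 14² / 36
= 196 / 36
= 5.4444


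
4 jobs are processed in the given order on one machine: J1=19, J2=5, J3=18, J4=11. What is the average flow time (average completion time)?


Completion times:
  J1: completes at 19
  J2: completes at 24
  J3: completes at 42
  J4: completes at 53
Sum = 138
Average = 138/4
= 34.50


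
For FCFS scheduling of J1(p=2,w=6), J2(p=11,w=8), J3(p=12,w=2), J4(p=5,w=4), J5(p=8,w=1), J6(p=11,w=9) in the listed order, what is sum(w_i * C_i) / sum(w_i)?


Completion times:
  J1: C=2, w×C=6×2=12
  J2: C=13, w×C=8×13=104
  J3: C=25, w×C=2×25=50
  J4: C=30, w×C=4×30=120
  J5: C=38, w×C=1×38=38
  J6: C=49, w×C=9×49=441
Sum w×C = 765
Sum w = 30
Weighted avg = 765/30
= 25.50


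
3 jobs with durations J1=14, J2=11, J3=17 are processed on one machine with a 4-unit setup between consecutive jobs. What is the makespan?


Makespan = Σ processing + (n-1) × setup
= (14 + 11 + 17) + (3-1)×4
= 42 + 8
= 50 time units


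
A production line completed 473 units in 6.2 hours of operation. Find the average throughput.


Throughput = units / time
= 473 / 6.2
= 76.3 units/hour


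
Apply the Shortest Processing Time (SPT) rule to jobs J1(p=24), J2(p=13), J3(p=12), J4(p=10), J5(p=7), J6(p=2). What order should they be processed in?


SPT: sort by shortest processing time
  J6: p=2
  J5: p=7
  J4: p=10
  J3: p=12
  J2: p=13
  J1: p=24
Order: J6 → J5 → J4 → J3 → J2 → J1


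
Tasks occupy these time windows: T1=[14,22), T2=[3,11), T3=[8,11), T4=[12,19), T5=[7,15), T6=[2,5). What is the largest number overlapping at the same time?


Check each time point for overlaps:
  t=8: 3 tasks active (T2, T3, T5)
Max concurrent = 3


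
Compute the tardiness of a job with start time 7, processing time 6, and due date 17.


Completion = start + processing = 7 + 6 = 13
Tardiness = max(0, C - d) = max(0, 13 - 17)
= max(0, -4)
= 0


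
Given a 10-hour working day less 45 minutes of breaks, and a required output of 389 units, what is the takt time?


Available = 10×60 - 45 = 555 min
Takt time = 555 / 389
= 1.43 min/unit


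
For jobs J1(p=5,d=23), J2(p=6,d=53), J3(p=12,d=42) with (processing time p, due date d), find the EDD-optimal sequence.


EDD: sort by earliest due date
  J1: d=23, p=5
  J3: d=42, p=12
  J2: d=53, p=6
Order: J1 → J3 → J2


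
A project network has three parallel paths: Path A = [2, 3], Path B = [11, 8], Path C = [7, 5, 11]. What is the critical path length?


Path A: 2 + 3 = 5
Path B: 11 + 8 = 19
Path C: 7 + 5 + 11 = 23
Critical path = longest = max(5, 19, 23)
= 23 (Path C)


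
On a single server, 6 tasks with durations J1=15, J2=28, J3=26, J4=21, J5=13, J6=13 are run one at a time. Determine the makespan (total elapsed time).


Sequential makespan: sum all processing times
= 15 + 28 + 26 + 21 + 13 + 13
= 116 time units


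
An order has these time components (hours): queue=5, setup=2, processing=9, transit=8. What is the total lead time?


Lead time = queue + setup + processing + transit
= 5 + 2 + 9 + 8
= 24 hours


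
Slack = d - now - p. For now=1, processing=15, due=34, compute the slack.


Slack = due - current_time - processing
= 34 - 1 - 15
= 18


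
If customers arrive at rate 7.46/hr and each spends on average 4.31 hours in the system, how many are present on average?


Little's law: L = λ × W
= 7.46 × 4.31
= 32.15


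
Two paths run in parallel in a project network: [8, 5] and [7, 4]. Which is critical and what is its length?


Path A: 8 + 5 = 13
Path B: 7 + 4 = 11
Critical path = longest = max(13, 11)
= 13 (Path A)


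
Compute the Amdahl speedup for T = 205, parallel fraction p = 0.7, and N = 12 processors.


Amdahl's law: T_p = T × ((1-p) + p/N)
= 205 × ((1-0.7) + 0.7/12)
= 205 × (0.30 + 0.0583)
= 205 × 0.3583
= 73.46
Speedup = 205/73.46
= 2.79×


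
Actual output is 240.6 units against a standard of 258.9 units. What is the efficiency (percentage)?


Efficiency = (actual / standard) × 100
= (240.6 / 258.9) × 100
= 92.9%


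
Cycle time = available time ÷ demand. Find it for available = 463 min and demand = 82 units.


Cycle time = available time / demand
= 463 / 82
= 5.65 min/unit


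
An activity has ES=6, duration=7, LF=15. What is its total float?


EF = ES + duration = 6 + 7 = 13
LS = LF - duration = 15 - 7 = 8
Total Float = LF - EF = 15 - 13
(or LS - ES = 8 - 6)
= 2


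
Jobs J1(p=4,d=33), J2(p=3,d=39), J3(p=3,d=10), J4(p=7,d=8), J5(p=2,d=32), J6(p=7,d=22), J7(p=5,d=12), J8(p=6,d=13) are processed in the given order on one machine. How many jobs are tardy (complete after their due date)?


Completion vs due date:
  J1: C=4, d=33 → on time
  J2: C=7, d=39 → on time
  J3: C=10, d=10 → on time
  J4: C=17, d=8 → TARDY
  J5: C=19, d=32 → on time
  J6: C=26, d=22 → TARDY
  J7: C=31, d=12 → TARDY
  J8: C=37, d=13 → TARDY
Tardy jobs: J4, J6, J7, J8
Count = 4


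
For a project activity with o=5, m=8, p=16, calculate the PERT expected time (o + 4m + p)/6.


te = (o + 4m + p) / 6
= (5 + 4×8 + 16) / 6
= (5 + 32 + 16) / 6
= 53 / 6
= 8.83


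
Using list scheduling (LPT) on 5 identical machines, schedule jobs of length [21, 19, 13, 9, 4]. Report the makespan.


Jobs (LPT sorted): [21, 19, 13, 9, 4]
Machines: 5
  J=21 → Machine 1 (load: 0+21=21)
  J=19 → Machine 2 (load: 0+19=19)
  J=13 → Machine 3 (load: 0+13=13)
  J=9 → Machine 4 (load: 0+9=9)
  J=4 → Machine 5 (load: 0+4=4)
Machine loads: [21, 19, 13, 9, 4]
Makespan = max = 21 time units


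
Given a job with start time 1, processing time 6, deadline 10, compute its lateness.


Completion = 1 + 6 = 7
Lateness = C - d = 7 - 10
= -3


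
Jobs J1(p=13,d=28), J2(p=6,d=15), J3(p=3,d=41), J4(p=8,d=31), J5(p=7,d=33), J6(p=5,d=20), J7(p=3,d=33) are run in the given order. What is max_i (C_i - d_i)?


Lateness per job (L = C - d):
  J1: C=13, d=28, L=-15
  J2: C=19, d=15, L=4
  J3: C=22, d=41, L=-19
  J4: C=30, d=31, L=-1
  J5: C=37, d=33, L=4
  J6: C=42, d=20, L=22
  J7: C=45, d=33, L=12
Lmax = max(-15, 4, -19, -1, 4, 22, 12)
= 22


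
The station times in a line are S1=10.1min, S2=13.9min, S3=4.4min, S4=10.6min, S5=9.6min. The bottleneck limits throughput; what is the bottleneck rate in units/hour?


Bottleneck = longest station time
Station times: [10.1, 13.9, 4.4, 10.6, 9.6]
Max = 13.9 min
Rate = 60 / 13.9
= 4.32 units/hour (bottleneck: 13.9min)


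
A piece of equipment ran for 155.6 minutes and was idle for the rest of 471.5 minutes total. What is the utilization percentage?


Utilization = busy / total × 100
= 155.6 / 471.5 × 100
= 33.0%


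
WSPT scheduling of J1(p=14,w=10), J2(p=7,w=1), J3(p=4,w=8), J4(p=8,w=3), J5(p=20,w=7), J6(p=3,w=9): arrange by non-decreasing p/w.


WSPT (Smith's rule): sort by p/w ascending
  J6: p/w = 3/9 = 0.333
  J3: p/w = 4/8 = 0.500
  J1: p/w = 14/10 = 1.400
  J4: p/w = 8/3 = 2.667
  J5: p/w = 20/7 = 2.857
  J2: p/w = 7/1 = 7.000
Order: J6 → J3 → J1 → J4 → J5 → J2


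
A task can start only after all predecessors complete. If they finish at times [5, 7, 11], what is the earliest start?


ES = max of all predecessor completion times
Predecessors: [5, 7, 11]
ES = max(5, 7, 11)
= 11


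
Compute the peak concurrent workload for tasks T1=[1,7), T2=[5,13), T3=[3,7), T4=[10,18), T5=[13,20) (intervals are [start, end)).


Check each time point for overlaps:
  t=5: 3 tasks active (T1, T2, T3)
Max concurrent = 3


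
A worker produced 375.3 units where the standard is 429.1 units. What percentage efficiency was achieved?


Efficiency = (actual / standard) × 100
= (375.3 / 429.1) × 100
= 87.5%


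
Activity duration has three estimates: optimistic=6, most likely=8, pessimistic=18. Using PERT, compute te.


te = (o + 4m + p) / 6
= (6 + 4×8 + 18) / 6
= (6 + 32 + 18) / 6
= 56 / 6
= 9.33


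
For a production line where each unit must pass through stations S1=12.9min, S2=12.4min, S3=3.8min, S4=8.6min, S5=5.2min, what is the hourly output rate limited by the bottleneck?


Bottleneck = longest station time
Station times: [12.9, 12.4, 3.8, 8.6, 5.2]
Max = 12.9 min
Rate = 60 / 12.9
= 4.65 units/hour (bottleneck: 12.9min)


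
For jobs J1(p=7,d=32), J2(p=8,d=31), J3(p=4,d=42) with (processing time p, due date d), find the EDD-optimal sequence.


EDD: sort by earliest due date
  J2: d=31, p=8
  J1: d=32, p=7
  J3: d=42, p=4
Order: J2 → J1 → J3


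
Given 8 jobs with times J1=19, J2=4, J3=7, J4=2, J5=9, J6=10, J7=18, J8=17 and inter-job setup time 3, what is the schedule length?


Makespan = Σ processing + (n-1) × setup
= (19 + 4 + 7 + 2 + 9 + 10 + 18 + 17) + (8-1)×3
= 86 + 21
= 107 time units


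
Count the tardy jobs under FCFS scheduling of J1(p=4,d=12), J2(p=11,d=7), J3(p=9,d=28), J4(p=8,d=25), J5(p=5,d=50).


Completion vs due date:
  J1: C=4, d=12 → on time
  J2: C=15, d=7 → TARDY
  J3: C=24, d=28 → on time
  J4: C=32, d=25 → TARDY
  J5: C=37, d=50 → on time
Tardy jobs: J2, J4
Count = 2


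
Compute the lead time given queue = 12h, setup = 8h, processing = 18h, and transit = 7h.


Lead time = queue + setup + processing + transit
= 12 + 8 + 18 + 7
= 45 hours


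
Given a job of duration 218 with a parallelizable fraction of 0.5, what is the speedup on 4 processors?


Amdahl's law: T_p = T × ((1-p) + p/N)
= 218 × ((1-0.5) + 0.5/4)
= 218 × (0.50 + 0.1250)
= 218 × 0.6250
= 136.25
Speedup = 218/136.25
= 1.60×


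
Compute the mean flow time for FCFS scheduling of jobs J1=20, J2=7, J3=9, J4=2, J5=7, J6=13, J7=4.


Completion times:
  J1: completes at 20
  J2: completes at 27
  J3: completes at 36
  J4: completes at 38
  J5: completes at 45
  J6: completes at 58
  J7: completes at 62
Sum = 286
Average = 286/7
= 40.86


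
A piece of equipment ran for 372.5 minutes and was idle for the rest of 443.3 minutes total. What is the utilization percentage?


Utilization = busy / total × 100
= 372.5 / 443.3 × 100
= 84.0%


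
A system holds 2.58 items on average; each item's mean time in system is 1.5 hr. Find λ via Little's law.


Little's law: L = λW → λ = L / W
= 2.58 / 1.5
= 1.72 per hour


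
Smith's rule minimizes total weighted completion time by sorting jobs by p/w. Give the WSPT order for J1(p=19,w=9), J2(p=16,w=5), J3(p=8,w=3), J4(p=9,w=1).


WSPT (Smith's rule): sort by p/w ascending
  J1: p/w = 19/9 = 2.111
  J3: p/w = 8/3 = 2.667
  J2: p/w = 16/5 = 3.200
  J4: p/w = 9/1 = 9.000
Order: J1 → J3 → J2 → J4


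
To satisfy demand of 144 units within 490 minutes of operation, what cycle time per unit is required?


Cycle time = available time / demand
= 490 / 144
= 3.40 min/unit


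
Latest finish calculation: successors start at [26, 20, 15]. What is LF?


LF = min of all successor start times
Successors start at: [26, 20, 15]
LF = min(26, 20, 15)
= 15


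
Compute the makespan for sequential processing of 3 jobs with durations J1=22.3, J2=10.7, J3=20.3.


Sequential makespan: sum all processing times
= 22.3 + 10.7 + 20.3
= 53.3 time units


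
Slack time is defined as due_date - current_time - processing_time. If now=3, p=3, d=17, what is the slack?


Slack = due - current_time - processing
= 17 - 3 - 3
= 11


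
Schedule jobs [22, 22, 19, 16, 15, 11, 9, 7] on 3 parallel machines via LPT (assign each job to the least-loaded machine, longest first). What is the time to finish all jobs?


Jobs (LPT sorted): [22, 22, 19, 16, 15, 11, 9, 7]
Machines: 3
  J=22 → Machine 1 (load: 0+22=22)
  J=22 → Machine 2 (load: 0+22=22)
  J=19 → Machine 3 (load: 0+19=19)
  J=16 → Machine 3 (load: 19+16=35)
  J=15 → Machine 1 (load: 22+15=37)
  J=11 → Machine 2 (load: 22+11=33)
  J=9 → Machine 2 (load: 33+9=42)
  J=7 → Machine 3 (load: 35+7=42)
Machine loads: [37, 42, 42]
Makespan = max = 42 time units


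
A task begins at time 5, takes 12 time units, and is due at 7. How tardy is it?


Completion = start + processing = 5 + 12 = 17
Tardiness = max(0, C - d) = max(0, 17 - 7)
= max(0, 10)
= 10


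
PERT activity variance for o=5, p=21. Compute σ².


σ² = ((p - o) / 6)² = (p - o)² / 36
= (21 - 5)² / 36
= 16² / 36
= 256 / 36
= 7.1111


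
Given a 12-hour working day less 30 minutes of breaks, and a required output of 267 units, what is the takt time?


Available = 12×60 - 30 = 690 min
Takt time = 690 / 267
= 2.58 min/unit


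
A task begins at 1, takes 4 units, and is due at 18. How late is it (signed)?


Completion = 1 + 4 = 5
Lateness = C - d = 5 - 18
= -13


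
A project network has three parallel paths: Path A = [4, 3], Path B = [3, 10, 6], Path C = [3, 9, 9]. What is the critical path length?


Path A: 4 + 3 = 7
Path B: 3 + 10 + 6 = 19
Path C: 3 + 9 + 9 = 21
Critical path = longest = max(7, 19, 21)
= 21 (Path C)


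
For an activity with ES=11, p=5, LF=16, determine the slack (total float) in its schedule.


EF = ES + duration = 11 + 5 = 16
LS = LF - duration = 16 - 5 = 11
Total Float = LF - EF = 16 - 16
(or LS - ES = 11 - 11)
= 0


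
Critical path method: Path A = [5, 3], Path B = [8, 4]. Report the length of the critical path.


Path A: 5 + 3 = 8
Path B: 8 + 4 = 12
Critical path = longest = max(8, 12)
= 12 (Path B)


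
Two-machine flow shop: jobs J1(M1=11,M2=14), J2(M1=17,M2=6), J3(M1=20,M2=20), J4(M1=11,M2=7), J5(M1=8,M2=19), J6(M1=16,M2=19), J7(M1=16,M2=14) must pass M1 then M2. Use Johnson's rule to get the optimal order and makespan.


Johnson's rule:
Group 1 (M1≤M2, sort by M1): ['J5', 'J1', 'J6', 'J3']
Group 2 (M1>M2, sort desc M2): ['J7', 'J4', 'J2']
Sequence: J5 → J1 → J6 → J3 → J7 → J4 → J2
Makespan calculation:
  J5: M1 done=8, M2 done=27
  J1: M1 done=19, M2 done=41
  J6: M1 done=35, M2 done=60
  J3: M1 done=55, M2 done=80
  J7: M1 done=71, M2 done=94
  J4: M1 done=82, M2 done=101
  J2: M1 done=99, M2 done=107
= Sequence: J5 → J1 → J6 → J3 → J7 → J4 → J2, Makespan: 107


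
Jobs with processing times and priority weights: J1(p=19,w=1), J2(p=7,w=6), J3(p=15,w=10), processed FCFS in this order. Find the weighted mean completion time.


Completion times:
  J1: C=19, w×C=1×19=19
  J2: C=26, w×C=6×26=156
  J3: C=41, w×C=10×41=410
Sum w×C = 585
Sum w = 17
Weighted avg = 585/17
= 34.41


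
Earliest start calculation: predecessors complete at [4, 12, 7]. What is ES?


ES = max of all predecessor completion times
Predecessors: [4, 12, 7]
ES = max(4, 12, 7)
= 12


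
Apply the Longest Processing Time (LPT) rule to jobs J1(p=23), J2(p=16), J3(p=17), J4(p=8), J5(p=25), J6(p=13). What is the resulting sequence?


LPT: sort by longest processing time first
  J5: p=25
  J1: p=23
  J3: p=17
  J2: p=16
  J6: p=13
  J4: p=8
Order: J5 → J1 → J3 → J2 → J6 → J4


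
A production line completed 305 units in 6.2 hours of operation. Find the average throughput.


Throughput = units / time
= 305 / 6.2
= 49.2 units/hour


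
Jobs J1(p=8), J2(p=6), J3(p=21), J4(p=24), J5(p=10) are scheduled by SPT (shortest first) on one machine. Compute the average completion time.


SPT order: J2 → J1 → J5 → J3 → J4
Completion times:
  J2: C=6
  J1: C=14
  J5: C=24
  J3: C=45
  J4: C=69
Sum = 158, n = 5
Mean flow = 158/5
= 31.60


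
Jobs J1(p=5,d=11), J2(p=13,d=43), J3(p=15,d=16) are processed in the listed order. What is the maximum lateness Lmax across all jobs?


Lateness per job (L = C - d):
  J1: C=5, d=11, L=-6
  J2: C=18, d=43, L=-25
  J3: C=33, d=16, L=17
Lmax = max(-6, -25, 17)
= 17


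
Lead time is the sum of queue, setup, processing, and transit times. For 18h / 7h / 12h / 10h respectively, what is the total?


Lead time = queue + setup + processing + transit
= 18 + 7 + 12 + 10
= 47 hours


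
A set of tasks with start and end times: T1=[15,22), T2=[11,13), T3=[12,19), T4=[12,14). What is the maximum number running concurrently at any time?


Check each time point for overlaps:
  t=12: 3 tasks active (T2, T3, T4)
Max concurrent = 3


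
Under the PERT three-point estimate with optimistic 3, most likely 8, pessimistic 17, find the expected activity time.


te = (o + 4m + p) / 6
= (3 + 4×8 + 17) / 6
= (3 + 32 + 17) / 6
= 52 / 6
= 8.67


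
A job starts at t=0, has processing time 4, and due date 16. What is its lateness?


Completion = 0 + 4 = 4
Lateness = C - d = 4 - 16
= -12


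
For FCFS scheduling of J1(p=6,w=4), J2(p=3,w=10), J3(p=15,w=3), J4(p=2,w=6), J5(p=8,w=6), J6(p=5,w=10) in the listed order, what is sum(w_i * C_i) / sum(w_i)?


Completion times:
  J1: C=6, w×C=4×6=24
  J2: C=9, w×C=10×9=90
  J3: C=24, w×C=3×24=72
  J4: C=26, w×C=6×26=156
  J5: C=34, w×C=6×34=204
  J6: C=39, w×C=10×39=390
Sum w×C = 936
Sum w = 39
Weighted avg = 936/39
= 24.00


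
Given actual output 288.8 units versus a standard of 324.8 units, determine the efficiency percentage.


Efficiency = (actual / standard) × 100
= (288.8 / 324.8) × 100
= 88.9%


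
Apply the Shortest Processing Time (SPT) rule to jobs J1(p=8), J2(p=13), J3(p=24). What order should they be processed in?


SPT: sort by shortest processing time
  J1: p=8
  J2: p=13
  J3: p=24
Order: J1 → J2 → J3


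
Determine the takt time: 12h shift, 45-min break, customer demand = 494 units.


Available = 12×60 - 45 = 675 min
Takt time = 675 / 494
= 1.37 min/unit


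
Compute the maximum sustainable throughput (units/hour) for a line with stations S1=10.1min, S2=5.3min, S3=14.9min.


Bottleneck = longest station time
Station times: [10.1, 5.3, 14.9]
Max = 14.9 min
Rate = 60 / 14.9
= 4.03 units/hour (bottleneck: 14.9min)


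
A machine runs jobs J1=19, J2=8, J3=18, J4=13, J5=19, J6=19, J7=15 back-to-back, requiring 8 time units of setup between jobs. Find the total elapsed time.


Makespan = Σ processing + (n-1) × setup
= (19 + 8 + 18 + 13 + 19 + 19 + 15) + (7-1)×8
= 111 + 48
= 159 time units


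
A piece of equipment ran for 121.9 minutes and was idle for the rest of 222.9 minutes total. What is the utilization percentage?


Utilization = busy / total × 100
= 121.9 / 222.9 × 100
= 54.7%


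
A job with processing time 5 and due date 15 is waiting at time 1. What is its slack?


Slack = due - current_time - processing
= 15 - 1 - 5
= 9


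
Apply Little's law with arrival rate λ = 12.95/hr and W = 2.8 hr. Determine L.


Little's law: L = λ × W
= 12.95 × 2.8
= 36.26


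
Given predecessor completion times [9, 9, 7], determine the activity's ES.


ES = max of all predecessor completion times
Predecessors: [9, 9, 7]
ES = max(9, 9, 7)
= 9


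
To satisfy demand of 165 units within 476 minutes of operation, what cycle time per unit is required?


Cycle time = available time / demand
= 476 / 165
= 2.88 min/unit


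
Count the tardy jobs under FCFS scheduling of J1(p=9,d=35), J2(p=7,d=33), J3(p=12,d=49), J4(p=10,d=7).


Completion vs due date:
  J1: C=9, d=35 → on time
  J2: C=16, d=33 → on time
  J3: C=28, d=49 → on time
  J4: C=38, d=7 → TARDY
Tardy jobs: J4
Count = 1


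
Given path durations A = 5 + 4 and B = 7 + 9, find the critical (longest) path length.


Path A: 5 + 4 = 9
Path B: 7 + 9 = 16
Critical path = longest = max(9, 16)
= 16 (Path B)


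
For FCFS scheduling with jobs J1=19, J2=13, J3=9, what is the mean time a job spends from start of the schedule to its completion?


Completion times:
  J1: completes at 19
  J2: completes at 32
  J3: completes at 41
Sum = 92
Average = 92/3
= 30.67


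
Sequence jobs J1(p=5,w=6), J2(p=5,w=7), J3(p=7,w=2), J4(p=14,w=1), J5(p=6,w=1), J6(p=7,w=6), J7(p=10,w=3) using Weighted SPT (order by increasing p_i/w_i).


WSPT (Smith's rule): sort by p/w ascending
  J2: p/w = 5/7 = 0.714
  J1: p/w = 5/6 = 0.833
  J6: p/w = 7/6 = 1.167
  J7: p/w = 10/3 = 3.333
  J3: p/w = 7/2 = 3.500
  J5: p/w = 6/1 = 6.000
  J4: p/w = 14/1 = 14.000
Order: J2 → J1 → J6 → J7 → J3 → J5 → J4


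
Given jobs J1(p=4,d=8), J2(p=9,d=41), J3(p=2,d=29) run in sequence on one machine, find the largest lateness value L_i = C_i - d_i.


Lateness per job (L = C - d):
  J1: C=4, d=8, L=-4
  J2: C=13, d=41, L=-28
  J3: C=15, d=29, L=-14
Lmax = max(-4, -28, -14)
= -4


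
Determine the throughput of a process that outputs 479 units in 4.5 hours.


Throughput = units / time
= 479 / 4.5
= 106.4 units/hour


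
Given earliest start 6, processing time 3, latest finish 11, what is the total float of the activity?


EF = ES + duration = 6 + 3 = 9
LS = LF - duration = 11 - 3 = 8
Total Float = LF - EF = 11 - 9
(or LS - ES = 8 - 6)
= 2


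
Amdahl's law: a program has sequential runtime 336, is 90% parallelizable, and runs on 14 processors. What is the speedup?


Amdahl's law: T_p = T × ((1-p) + p/N)
= 336 × ((1-0.9) + 0.9/14)
= 336 × (0.10 + 0.0643)
= 336 × 0.1643
= 55.20
Speedup = 336/55.20
= 6.09×


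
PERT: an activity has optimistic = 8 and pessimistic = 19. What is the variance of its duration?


σ² = ((p - o) / 6)² = (p - o)² / 36
= (19 - 8)² / 36
= 11² / 36
= 121 / 36
= 3.3611


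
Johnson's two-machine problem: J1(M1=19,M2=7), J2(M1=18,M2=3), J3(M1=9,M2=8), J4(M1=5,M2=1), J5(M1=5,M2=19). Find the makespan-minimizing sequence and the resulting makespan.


Johnson's rule:
Group 1 (M1≤M2, sort by M1): ['J5']
Group 2 (M1>M2, sort desc M2): ['J3', 'J1', 'J2', 'J4']
Sequence: J5 → J3 → J1 → J2 → J4
Makespan calculation:
  J5: M1 done=5, M2 done=24
  J3: M1 done=14, M2 done=32
  J1: M1 done=33, M2 done=40
  J2: M1 done=51, M2 done=54
  J4: M1 done=56, M2 done=57
= Sequence: J5 → J3 → J1 → J2 → J4, Makespan: 57


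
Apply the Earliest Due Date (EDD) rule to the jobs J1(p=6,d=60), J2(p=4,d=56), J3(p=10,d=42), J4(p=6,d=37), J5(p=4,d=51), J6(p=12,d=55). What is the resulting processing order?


EDD: sort by earliest due date
  J4: d=37, p=6
  J3: d=42, p=10
  J5: d=51, p=4
  J6: d=55, p=12
  J2: d=56, p=4
  J1: d=60, p=6
Order: J4 → J3 → J5 → J6 → J2 → J1


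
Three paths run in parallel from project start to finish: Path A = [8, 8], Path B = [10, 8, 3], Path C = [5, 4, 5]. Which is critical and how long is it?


Path A: 8 + 8 = 16
Path B: 10 + 8 + 3 = 21
Path C: 5 + 4 + 5 = 14
Critical path = longest = max(16, 21, 14)
= 21 (Path B)


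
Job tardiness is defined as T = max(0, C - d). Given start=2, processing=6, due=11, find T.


Completion = start + processing = 2 + 6 = 8
Tardiness = max(0, C - d) = max(0, 8 - 11)
= max(0, -3)
= 0


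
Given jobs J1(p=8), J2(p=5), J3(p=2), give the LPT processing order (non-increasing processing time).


LPT: sort by longest processing time first
  J1: p=8
  J2: p=5
  J3: p=2
Order: J1 → J2 → J3


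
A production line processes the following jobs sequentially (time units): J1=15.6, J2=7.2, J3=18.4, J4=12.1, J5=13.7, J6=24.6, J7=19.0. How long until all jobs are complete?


Sequential makespan: sum all processing times
= 15.6 + 7.2 + 18.4 + 12.1 + 13.7 + 24.6 + 19.0
= 110.6 time units


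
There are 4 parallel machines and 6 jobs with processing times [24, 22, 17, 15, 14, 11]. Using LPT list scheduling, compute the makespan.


Jobs (LPT sorted): [24, 22, 17, 15, 14, 11]
Machines: 4
  J=24 → Machine 1 (load: 0+24=24)
  J=22 → Machine 2 (load: 0+22=22)
  J=17 → Machine 3 (load: 0+17=17)
  J=15 → Machine 4 (load: 0+15=15)
  J=14 → Machine 4 (load: 15+14=29)
  J=11 → Machine 3 (load: 17+11=28)
Machine loads: [24, 22, 28, 29]
Makespan = max = 29 time units


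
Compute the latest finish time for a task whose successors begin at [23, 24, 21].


LF = min of all successor start times
Successors start at: [23, 24, 21]
LF = min(23, 24, 21)
= 21


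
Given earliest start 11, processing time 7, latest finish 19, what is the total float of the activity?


EF = ES + duration = 11 + 7 = 18
LS = LF - duration = 19 - 7 = 12
Total Float = LF - EF = 19 - 18
(or LS - ES = 12 - 11)
= 1


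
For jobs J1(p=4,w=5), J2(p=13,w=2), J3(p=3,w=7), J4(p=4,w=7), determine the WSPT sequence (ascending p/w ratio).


WSPT (Smith's rule): sort by p/w ascending
  J3: p/w = 3/7 = 0.429
  J4: p/w = 4/7 = 0.571
  J1: p/w = 4/5 = 0.800
  J2: p/w = 13/2 = 6.500
Order: J3 → J4 → J1 → J2


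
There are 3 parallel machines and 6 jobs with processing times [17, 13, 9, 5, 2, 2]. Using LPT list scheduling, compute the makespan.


Jobs (LPT sorted): [17, 13, 9, 5, 2, 2]
Machines: 3
  J=17 → Machine 1 (load: 0+17=17)
  J=13 → Machine 2 (load: 0+13=13)
  J=9 → Machine 3 (load: 0+9=9)
  J=5 → Machine 3 (load: 9+5=14)
  J=2 → Machine 2 (load: 13+2=15)
  J=2 → Machine 3 (load: 14+2=16)
Machine loads: [17, 15, 16]
Makespan = max = 17 time units


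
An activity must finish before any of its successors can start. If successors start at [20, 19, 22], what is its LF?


LF = min of all successor start times
Successors start at: [20, 19, 22]
LF = min(20, 19, 22)
= 19


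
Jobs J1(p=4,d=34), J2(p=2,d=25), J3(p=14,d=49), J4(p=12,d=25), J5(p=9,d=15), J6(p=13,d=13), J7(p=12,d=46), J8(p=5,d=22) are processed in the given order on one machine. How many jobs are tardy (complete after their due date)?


Completion vs due date:
  J1: C=4, d=34 → on time
  J2: C=6, d=25 → on time
  J3: C=20, d=49 → on time
  J4: C=32, d=25 → TARDY
  J5: C=41, d=15 → TARDY
  J6: C=54, d=13 → TARDY
  J7: C=66, d=46 → TARDY
  J8: C=71, d=22 → TARDY
Tardy jobs: J4, J5, J6, J7, J8
Count = 5


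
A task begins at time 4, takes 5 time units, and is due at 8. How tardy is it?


Completion = start + processing = 4 + 5 = 9
Tardiness = max(0, C - d) = max(0, 9 - 8)
= max(0, 1)
= 1


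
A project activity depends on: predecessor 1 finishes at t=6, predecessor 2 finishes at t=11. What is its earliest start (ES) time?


ES = max of all predecessor completion times
Predecessors: [6, 11]
ES = max(6, 11)
= 11


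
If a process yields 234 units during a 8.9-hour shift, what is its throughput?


Throughput = units / time
= 234 / 8.9
= 26.3 units/hour


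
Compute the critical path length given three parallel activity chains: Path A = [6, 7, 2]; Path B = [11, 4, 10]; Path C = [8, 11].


Path A: 6 + 7 + 2 = 15
Path B: 11 + 4 + 10 = 25
Path C: 8 + 11 = 19
Critical path = longest = max(15, 25, 19)
= 25 (Path B)


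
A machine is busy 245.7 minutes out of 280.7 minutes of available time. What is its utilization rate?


Utilization = busy / total × 100
= 245.7 / 280.7 × 100
= 87.5%


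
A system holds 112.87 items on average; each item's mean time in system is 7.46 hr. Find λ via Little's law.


Little's law: L = λW → λ = L / W
= 112.87 / 7.46
= 15.13 per hour


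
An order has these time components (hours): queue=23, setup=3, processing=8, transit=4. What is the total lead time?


Lead time = queue + setup + processing + transit
= 23 + 3 + 8 + 4
= 38 hours


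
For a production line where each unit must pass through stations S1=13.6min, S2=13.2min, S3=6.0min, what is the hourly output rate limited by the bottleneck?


Bottleneck = longest station time
Station times: [13.6, 13.2, 6.0]
Max = 13.6 min
Rate = 60 / 13.6
= 4.41 units/hour (bottleneck: 13.6min)


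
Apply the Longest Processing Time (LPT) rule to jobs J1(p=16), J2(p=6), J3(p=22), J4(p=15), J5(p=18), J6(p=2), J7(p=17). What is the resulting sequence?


LPT: sort by longest processing time first
  J3: p=22
  J5: p=18
  J7: p=17
  J1: p=16
  J4: p=15
  J2: p=6
  J6: p=2
Order: J3 → J5 → J7 → J1 → J4 → J2 → J6


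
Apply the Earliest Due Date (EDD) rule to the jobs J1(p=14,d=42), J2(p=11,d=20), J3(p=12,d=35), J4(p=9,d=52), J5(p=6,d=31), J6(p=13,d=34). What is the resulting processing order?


EDD: sort by earliest due date
  J2: d=20, p=11
  J5: d=31, p=6
  J6: d=34, p=13
  J3: d=35, p=12
  J1: d=42, p=14
  J4: d=52, p=9
Order: J2 → J5 → J6 → J3 → J1 → J4
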